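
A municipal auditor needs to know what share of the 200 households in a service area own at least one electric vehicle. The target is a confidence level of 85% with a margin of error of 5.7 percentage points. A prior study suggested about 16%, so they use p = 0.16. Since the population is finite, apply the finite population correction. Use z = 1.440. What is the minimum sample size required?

Unadjusted: n₀ = 1.440² × 0.16 × 0.84 / 0.057² ≈ 85.78, so n₀ = 86.
Finite population correction with N = 200: n = n₀ / (1 + (n₀−1)/N) = 86 / (1 + 85/200) = 86 / 1.4250 ≈ 60.35.
Rounding up, n = 61.

61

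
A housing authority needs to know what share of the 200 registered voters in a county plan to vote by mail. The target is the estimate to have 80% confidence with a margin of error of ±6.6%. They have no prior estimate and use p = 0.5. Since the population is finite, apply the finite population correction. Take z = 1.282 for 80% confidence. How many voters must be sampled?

Unadjusted: n₀ = 1.282² × 0.50 × 0.50 / 0.066² ≈ 94.33, so n₀ = 95.
Finite population correction with N = 200: n = n₀ / (1 + (n₀−1)/N) = 95 / (1 + 94/200) = 95 / 1.4700 ≈ 64.63.
Rounding up, n = 65.

65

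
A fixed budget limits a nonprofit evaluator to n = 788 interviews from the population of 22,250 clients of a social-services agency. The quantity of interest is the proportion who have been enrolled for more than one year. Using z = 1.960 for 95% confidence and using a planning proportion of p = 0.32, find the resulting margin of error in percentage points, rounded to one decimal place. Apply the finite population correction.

Finite-population factor: (N−n)/(N−1) = (22250−788)/(22250−1) = 0.9646.
SE(p̂) = √[p(1−p)/n · (N−n)/(N−1)] = √[0.2176/788 × 0.9646] = 0.01632.
E = z × SE = 1.960 × 0.01632 = 0.03199 ≈ 3.2 percentage points.

3.2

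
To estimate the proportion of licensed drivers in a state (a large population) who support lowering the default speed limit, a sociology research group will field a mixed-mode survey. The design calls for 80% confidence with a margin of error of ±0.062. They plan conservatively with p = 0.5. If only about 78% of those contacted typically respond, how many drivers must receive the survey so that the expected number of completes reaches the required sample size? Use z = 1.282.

Completed interviews needed: n₀ = 1.282² × 0.2500 / 0.062² ≈ 106.89 → 107.
At a 78% response rate, contacts needed = 107 / 0.78 ≈ 137.18 → 138.

138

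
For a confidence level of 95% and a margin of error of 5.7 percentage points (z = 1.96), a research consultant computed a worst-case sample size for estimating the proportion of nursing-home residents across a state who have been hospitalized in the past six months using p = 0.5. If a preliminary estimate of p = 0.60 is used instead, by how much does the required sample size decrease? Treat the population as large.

Conservative (p = 0.5): n = 1.96² × 0.25 / 0.057² ≈ 295.60 → 296.
Using p = 0.60: p(1−p) = 0.2400, so n = 1.96² × 0.2400 / 0.057² ≈ 283.77 → 284.
Reduction: 296 − 284 = 12.

12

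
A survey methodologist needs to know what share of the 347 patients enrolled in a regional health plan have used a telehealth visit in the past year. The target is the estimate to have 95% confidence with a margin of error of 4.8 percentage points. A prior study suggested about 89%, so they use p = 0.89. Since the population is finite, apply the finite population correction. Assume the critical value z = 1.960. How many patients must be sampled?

112

Unadjusted: n₀ = 1.960² × 0.89 × 0.11 / 0.048² ≈ 163.23, so n₀ = 164.
Finite population correction with N = 347: n = n₀ / (1 + (n₀−1)/N) = 164 / (1 + 163/347) = 164 / 1.4697 ≈ 111.58.
Rounding up, n = 112.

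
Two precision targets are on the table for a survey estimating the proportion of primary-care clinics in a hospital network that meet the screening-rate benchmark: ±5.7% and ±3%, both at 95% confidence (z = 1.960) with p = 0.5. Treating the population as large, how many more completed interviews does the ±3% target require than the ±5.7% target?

772

At ±5.7%: n = 1.960² × 0.2500 / 0.057² ≈ 295.60 → 296.
At ±3%: n = 1.960² × 0.2500 / 0.030² ≈ 1067.11 → 1068.
Additional respondents: 1068 − 296 = 772.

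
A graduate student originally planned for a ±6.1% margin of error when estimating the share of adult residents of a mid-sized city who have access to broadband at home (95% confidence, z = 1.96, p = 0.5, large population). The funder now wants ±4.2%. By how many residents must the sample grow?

286

At ±6.1%: n = 1.96² × 0.2500 / 0.061² ≈ 258.10 → 259.
At ±4.2%: n = 1.96² × 0.2500 / 0.042² ≈ 544.44 → 545.
Additional respondents: 545 − 259 = 286.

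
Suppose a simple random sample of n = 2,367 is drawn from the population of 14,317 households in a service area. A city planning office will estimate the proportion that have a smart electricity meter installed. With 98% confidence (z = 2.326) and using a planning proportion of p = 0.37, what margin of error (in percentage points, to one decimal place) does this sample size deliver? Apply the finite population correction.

Finite-population factor: (N−n)/(N−1) = (14317−2367)/(14317−1) = 0.8347.
SE(p̂) = √[p(1−p)/n · (N−n)/(N−1)] = √[0.2331/2367 × 0.8347] = 0.00907.
E = z × SE = 2.326 × 0.00907 = 0.02109 ≈ 2.1 percentage points.

2.1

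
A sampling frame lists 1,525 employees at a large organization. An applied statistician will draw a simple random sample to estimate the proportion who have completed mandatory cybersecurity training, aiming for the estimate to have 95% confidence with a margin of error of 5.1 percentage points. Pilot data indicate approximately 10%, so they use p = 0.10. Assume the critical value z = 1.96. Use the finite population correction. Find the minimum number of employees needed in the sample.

123

Unadjusted: n₀ = 1.96² × 0.10 × 0.90 / 0.051² ≈ 132.93, so n₀ = 133.
Finite population correction with N = 1,525: n = n₀ / (1 + (n₀−1)/N) = 133 / (1 + 132/1525) = 133 / 1.0866 ≈ 122.40.
Rounding up, n = 123.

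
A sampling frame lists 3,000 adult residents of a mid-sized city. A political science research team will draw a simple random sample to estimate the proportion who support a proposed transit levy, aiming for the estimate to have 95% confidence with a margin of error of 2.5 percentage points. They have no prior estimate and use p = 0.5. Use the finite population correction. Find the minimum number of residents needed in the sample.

1017

For 95% confidence, z = 1.960.
Unadjusted: n₀ = 1.960² × 0.50 × 0.50 / 0.025² ≈ 1536.64, so n₀ = 1537.
Finite population correction with N = 3,000: n = n₀ / (1 + (n₀−1)/N) = 1537 / (1 + 1536/3000) = 1537 / 1.5120 ≈ 1016.53.
Rounding up, n = 1017.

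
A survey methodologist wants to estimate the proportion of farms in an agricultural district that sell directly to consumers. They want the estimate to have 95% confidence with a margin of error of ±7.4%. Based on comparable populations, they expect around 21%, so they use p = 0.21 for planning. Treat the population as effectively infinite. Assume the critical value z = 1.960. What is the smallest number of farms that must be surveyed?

With p = 0.21, p(1−p) = 0.1659.
n = z²·p(1−p)/E² = 1.960² × 0.1659 / 0.074² = 3.8416 × 0.1659 / 0.005476 ≈ 116.38.
Rounding up gives n = 117.

117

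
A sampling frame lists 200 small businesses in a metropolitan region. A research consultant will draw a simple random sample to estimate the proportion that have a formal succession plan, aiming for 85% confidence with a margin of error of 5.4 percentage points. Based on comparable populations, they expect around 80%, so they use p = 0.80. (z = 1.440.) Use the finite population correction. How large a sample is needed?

73

Unadjusted: n₀ = 1.440² × 0.80 × 0.20 / 0.054² ≈ 113.78, so n₀ = 114.
Finite population correction with N = 200: n = n₀ / (1 + (n₀−1)/N) = 114 / (1 + 113/200) = 114 / 1.5650 ≈ 72.84.
Rounding up, n = 73.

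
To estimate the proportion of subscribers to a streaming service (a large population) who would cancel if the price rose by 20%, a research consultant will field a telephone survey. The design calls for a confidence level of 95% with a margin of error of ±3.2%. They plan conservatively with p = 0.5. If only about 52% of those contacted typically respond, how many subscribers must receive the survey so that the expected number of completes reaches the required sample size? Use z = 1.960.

1804

Completed interviews needed: n₀ = 1.960² × 0.2500 / 0.032² ≈ 937.89 → 938.
At a 52% response rate, contacts needed = 938 / 0.52 ≈ 1803.85 → 1804.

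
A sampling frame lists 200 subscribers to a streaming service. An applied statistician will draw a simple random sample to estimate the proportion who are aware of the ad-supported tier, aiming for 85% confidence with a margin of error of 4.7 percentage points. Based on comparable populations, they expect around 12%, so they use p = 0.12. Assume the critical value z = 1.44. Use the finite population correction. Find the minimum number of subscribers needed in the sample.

67

Unadjusted: n₀ = 1.44² × 0.12 × 0.88 / 0.047² ≈ 99.13, so n₀ = 100.
Finite population correction with N = 200: n = n₀ / (1 + (n₀−1)/N) = 100 / (1 + 99/200) = 100 / 1.4950 ≈ 66.89.
Rounding up, n = 67.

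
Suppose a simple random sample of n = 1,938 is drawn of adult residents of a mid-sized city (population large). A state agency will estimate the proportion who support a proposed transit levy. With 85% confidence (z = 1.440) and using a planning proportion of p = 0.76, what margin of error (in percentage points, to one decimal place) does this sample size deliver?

SE(p̂) = √[p(1−p)/n] = √[0.1824/1938] = 0.00970.
E = z × SE = 1.440 × 0.00970 = 0.01397, or 1.4 percentage points.

1.4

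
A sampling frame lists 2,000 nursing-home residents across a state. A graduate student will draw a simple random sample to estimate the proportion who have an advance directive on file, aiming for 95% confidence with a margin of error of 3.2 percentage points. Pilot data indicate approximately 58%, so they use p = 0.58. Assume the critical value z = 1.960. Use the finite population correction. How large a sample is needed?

Unadjusted: n₀ = 1.960² × 0.58 × 0.42 / 0.032² ≈ 913.88, so n₀ = 914.
Finite population correction with N = 2,000: n = n₀ / (1 + (n₀−1)/N) = 914 / (1 + 913/2000) = 914 / 1.4565 ≈ 627.53.
Rounding up, n = 628.

628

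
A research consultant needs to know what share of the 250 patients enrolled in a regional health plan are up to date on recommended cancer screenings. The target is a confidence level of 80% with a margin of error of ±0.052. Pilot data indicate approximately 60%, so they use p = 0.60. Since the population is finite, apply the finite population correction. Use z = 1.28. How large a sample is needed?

93

Unadjusted: n₀ = 1.28² × 0.60 × 0.40 / 0.052² ≈ 145.42, so n₀ = 146.
Finite population correction with N = 250: n = n₀ / (1 + (n₀−1)/N) = 146 / (1 + 145/250) = 146 / 1.5800 ≈ 92.41.
Rounding up, n = 93.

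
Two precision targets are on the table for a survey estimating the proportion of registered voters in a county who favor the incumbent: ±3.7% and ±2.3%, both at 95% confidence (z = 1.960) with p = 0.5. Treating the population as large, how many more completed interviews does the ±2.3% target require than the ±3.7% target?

At ±3.7%: n = 1.960² × 0.2500 / 0.037² ≈ 701.53 → 702.
At ±2.3%: n = 1.960² × 0.2500 / 0.023² ≈ 1815.50 → 1816.
Additional respondents: 1816 − 702 = 1114.

1114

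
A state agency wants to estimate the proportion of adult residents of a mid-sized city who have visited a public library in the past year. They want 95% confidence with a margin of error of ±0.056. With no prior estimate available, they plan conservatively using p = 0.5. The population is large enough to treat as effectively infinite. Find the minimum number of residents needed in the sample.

307

For 95% confidence, z = 1.960.
With p = 0.5, p(1−p) = 0.25.
n = z²·p(1−p)/E² = 1.960² × 0.2500 / 0.056² = 3.8416 × 0.2500 / 0.003136 ≈ 306.25.
Rounding up gives n = 307.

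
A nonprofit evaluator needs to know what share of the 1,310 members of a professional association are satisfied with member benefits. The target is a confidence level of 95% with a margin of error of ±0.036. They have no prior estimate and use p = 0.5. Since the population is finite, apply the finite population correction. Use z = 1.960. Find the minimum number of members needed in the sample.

Unadjusted: n₀ = 1.960² × 0.50 × 0.50 / 0.036² ≈ 741.05, so n₀ = 742.
Finite population correction with N = 1,310: n = n₀ / (1 + (n₀−1)/N) = 742 / (1 + 741/1310) = 742 / 1.5656 ≈ 473.92.
Rounding up, n = 474.

474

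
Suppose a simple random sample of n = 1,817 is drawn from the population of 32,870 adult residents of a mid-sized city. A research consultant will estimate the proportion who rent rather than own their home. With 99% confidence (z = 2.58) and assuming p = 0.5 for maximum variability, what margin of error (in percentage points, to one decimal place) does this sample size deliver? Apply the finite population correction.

2.9

Finite-population factor: (N−n)/(N−1) = (32870−1817)/(32870−1) = 0.9448.
SE(p̂) = √[p(1−p)/n · (N−n)/(N−1)] = √[0.2500/1817 × 0.9448] = 0.01140.
E = z × SE = 2.58 × 0.01140 = 0.02942 ≈ 2.9 percentage points.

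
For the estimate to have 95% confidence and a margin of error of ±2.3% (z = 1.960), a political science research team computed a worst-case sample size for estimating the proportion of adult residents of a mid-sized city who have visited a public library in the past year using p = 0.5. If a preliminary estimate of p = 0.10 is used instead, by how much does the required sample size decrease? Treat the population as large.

Conservative (p = 0.5): n = 1.960² × 0.25 / 0.023² ≈ 1815.50 → 1816.
Using p = 0.10: p(1−p) = 0.0900, so n = 1.960² × 0.0900 / 0.023² ≈ 653.58 → 654.
Reduction: 1816 − 654 = 1162.

1162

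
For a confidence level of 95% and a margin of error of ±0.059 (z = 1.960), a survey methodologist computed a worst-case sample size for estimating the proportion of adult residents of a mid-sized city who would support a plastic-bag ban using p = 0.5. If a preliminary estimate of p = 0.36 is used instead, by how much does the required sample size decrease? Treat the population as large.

21

Conservative (p = 0.5): n = 1.960² × 0.25 / 0.059² ≈ 275.90 → 276.
Using p = 0.36: p(1−p) = 0.2304, so n = 1.960² × 0.2304 / 0.059² ≈ 254.27 → 255.
Reduction: 276 − 255 = 21.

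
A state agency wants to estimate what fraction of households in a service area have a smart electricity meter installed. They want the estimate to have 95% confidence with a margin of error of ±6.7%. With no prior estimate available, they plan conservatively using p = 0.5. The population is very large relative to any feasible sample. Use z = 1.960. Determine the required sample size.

214

With p = 0.5, p(1−p) = 0.25.
n = z²·p(1−p)/E² = 1.960² × 0.2500 / 0.067² = 3.8416 × 0.2500 / 0.004489 ≈ 213.95.
Rounding up gives n = 214.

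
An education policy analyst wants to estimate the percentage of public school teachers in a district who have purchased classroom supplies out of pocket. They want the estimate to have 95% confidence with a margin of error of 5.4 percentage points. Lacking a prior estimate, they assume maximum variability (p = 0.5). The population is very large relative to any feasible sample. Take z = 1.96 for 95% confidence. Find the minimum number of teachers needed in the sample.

With p = 0.5, p(1−p) = 0.25.
n = z²·p(1−p)/E² = 1.96² × 0.2500 / 0.054² = 3.8416 × 0.2500 / 0.002916 ≈ 329.36.
Rounding up gives n = 330.

330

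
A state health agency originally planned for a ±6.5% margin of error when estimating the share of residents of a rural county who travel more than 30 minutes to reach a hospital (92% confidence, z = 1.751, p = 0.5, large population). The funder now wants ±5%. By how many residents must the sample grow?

125

At ±6.5%: n = 1.751² × 0.2500 / 0.065² ≈ 181.42 → 182.
At ±5%: n = 1.751² × 0.2500 / 0.050² ≈ 306.60 → 307.
Additional respondents: 307 − 182 = 125.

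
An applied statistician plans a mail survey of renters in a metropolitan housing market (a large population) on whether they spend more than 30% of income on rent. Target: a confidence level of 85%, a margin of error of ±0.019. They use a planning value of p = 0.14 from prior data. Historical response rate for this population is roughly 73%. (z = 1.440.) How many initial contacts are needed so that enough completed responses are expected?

948

Completed interviews needed: n₀ = 1.440² × 0.1204 / 0.019² ≈ 691.58 → 692.
At a 73% response rate, contacts needed = 692 / 0.73 ≈ 947.95 → 948.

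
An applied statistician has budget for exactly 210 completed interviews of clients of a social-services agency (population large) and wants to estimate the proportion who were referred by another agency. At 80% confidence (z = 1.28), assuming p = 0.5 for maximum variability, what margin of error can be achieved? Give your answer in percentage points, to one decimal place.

SE(p̂) = √[p(1−p)/n] = √[0.2500/210] = 0.03450.
E = z × SE = 1.28 × 0.03450 = 0.04416, or 4.4 percentage points.

4.4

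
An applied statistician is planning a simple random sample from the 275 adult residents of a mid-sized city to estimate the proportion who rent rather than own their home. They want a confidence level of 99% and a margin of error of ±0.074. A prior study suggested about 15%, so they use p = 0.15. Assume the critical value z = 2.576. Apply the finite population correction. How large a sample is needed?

Unadjusted: n₀ = 2.576² × 0.15 × 0.85 / 0.074² ≈ 154.50, so n₀ = 155.
Finite population correction with N = 275: n = n₀ / (1 + (n₀−1)/N) = 155 / (1 + 154/275) = 155 / 1.5600 ≈ 99.36.
Rounding up, n = 100.

100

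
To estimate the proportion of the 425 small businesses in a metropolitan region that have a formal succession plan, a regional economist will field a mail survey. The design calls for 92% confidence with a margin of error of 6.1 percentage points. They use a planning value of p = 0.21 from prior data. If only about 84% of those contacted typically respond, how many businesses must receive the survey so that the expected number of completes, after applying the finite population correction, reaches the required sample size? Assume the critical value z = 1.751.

124

Completed interviews needed (unadjusted): n₀ = 1.751² × 0.1659 / 0.061² ≈ 136.70 → 137.
FPC for N = 425: n = 137 / (1 + 136/425) = 137 / 1.3200 ≈ 103.79 → 104.
At an 84% response rate, contacts needed = 104 / 0.84 ≈ 123.81 → 124.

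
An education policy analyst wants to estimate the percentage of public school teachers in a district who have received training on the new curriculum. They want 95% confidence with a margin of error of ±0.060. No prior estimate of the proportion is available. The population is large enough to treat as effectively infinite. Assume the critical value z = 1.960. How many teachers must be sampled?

267

With no prior estimate, use p = 0.5, giving p(1−p) = 0.25.
n = z²·p(1−p)/E² = 1.960² × 0.2500 / 0.060² = 3.8416 × 0.2500 / 0.003600 ≈ 266.78.
Rounding up gives n = 267.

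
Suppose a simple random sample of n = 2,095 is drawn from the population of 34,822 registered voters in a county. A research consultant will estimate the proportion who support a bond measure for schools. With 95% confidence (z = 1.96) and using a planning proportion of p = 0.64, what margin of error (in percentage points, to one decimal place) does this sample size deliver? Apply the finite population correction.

2.0

Finite-population factor: (N−n)/(N−1) = (34822−2095)/(34822−1) = 0.9399.
SE(p̂) = √[p(1−p)/n · (N−n)/(N−1)] = √[0.2304/2095 × 0.9399] = 0.01017.
E = z × SE = 1.96 × 0.01017 = 0.01993 ≈ 2.0 percentage points.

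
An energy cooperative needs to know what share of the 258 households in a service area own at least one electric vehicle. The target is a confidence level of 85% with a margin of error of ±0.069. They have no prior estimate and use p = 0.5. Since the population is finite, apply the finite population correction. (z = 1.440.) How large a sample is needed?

77

Unadjusted: n₀ = 1.440² × 0.50 × 0.50 / 0.069² ≈ 108.88, so n₀ = 109.
Finite population correction with N = 258: n = n₀ / (1 + (n₀−1)/N) = 109 / (1 + 108/258) = 109 / 1.4186 ≈ 76.84.
Rounding up, n = 77.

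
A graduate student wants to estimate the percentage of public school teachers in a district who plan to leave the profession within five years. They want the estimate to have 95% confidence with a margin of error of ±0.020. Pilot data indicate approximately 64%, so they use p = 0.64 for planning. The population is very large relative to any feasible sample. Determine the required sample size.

2213

For 95% confidence, z = 1.960.
With p = 0.64, p(1−p) = 0.2304.
n = z²·p(1−p)/E² = 1.960² × 0.2304 / 0.020² = 3.8416 × 0.2304 / 0.000400 ≈ 2212.76.
Rounding up gives n = 2213.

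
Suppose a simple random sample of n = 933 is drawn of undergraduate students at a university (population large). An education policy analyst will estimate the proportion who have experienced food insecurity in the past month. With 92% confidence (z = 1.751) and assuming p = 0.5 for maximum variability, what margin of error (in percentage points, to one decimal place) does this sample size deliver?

SE(p̂) = √[p(1−p)/n] = √[0.2500/933] = 0.01637.
E = z × SE = 1.751 × 0.01637 = 0.02866, or 2.9 percentage points.

2.9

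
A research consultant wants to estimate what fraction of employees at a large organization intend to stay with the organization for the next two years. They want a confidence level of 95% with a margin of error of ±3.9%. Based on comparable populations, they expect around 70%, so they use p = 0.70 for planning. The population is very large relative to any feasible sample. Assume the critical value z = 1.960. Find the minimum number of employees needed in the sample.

With p = 0.70, p(1−p) = 0.2100.
n = z²·p(1−p)/E² = 1.960² × 0.2100 / 0.039² = 3.8416 × 0.2100 / 0.001521 ≈ 530.40.
Rounding up gives n = 531.

531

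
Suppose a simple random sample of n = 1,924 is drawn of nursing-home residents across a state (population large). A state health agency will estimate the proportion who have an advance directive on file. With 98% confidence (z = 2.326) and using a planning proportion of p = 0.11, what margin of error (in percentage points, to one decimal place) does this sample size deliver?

SE(p̂) = √[p(1−p)/n] = √[0.0979/1924] = 0.00713.
E = z × SE = 2.326 × 0.00713 = 0.01659, or 1.7 percentage points.

1.7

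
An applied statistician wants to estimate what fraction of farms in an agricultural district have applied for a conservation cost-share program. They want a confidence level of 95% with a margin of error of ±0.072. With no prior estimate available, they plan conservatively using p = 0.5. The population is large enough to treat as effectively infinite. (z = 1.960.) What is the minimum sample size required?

With p = 0.5, p(1−p) = 0.25.
n = z²·p(1−p)/E² = 1.960² × 0.2500 / 0.072² = 3.8416 × 0.2500 / 0.005184 ≈ 185.26.
Rounding up gives n = 186.

186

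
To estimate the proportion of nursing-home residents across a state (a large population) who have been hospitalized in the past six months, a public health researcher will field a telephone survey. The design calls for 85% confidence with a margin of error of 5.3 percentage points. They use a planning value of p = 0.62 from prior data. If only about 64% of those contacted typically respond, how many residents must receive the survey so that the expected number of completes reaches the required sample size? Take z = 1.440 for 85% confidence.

272

Completed interviews needed: n₀ = 1.440² × 0.2356 / 0.053² ≈ 173.92 → 174.
At a 64% response rate, contacts needed = 174 / 0.64 ≈ 271.88 → 272.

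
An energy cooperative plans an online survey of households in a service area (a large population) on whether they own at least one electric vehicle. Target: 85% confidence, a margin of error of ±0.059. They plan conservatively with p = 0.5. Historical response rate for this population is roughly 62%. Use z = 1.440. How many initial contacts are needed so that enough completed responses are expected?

241

Completed interviews needed: n₀ = 1.440² × 0.2500 / 0.059² ≈ 148.92 → 149.
At a 62% response rate, contacts needed = 149 / 0.62 ≈ 240.32 → 241.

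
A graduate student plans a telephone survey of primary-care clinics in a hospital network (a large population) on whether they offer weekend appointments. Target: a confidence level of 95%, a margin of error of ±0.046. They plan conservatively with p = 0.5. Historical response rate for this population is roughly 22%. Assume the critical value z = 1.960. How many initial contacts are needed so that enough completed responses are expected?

Completed interviews needed: n₀ = 1.960² × 0.2500 / 0.046² ≈ 453.88 → 454.
At a 22% response rate, contacts needed = 454 / 0.22 ≈ 2063.64 → 2064.

2064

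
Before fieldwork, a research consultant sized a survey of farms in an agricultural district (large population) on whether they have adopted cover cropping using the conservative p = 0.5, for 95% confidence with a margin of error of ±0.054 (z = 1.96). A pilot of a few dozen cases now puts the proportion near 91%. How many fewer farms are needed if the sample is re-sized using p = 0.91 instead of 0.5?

222

Conservative (p = 0.5): n = 1.96² × 0.25 / 0.054² ≈ 329.36 → 330.
Using p = 0.91: p(1−p) = 0.0819, so n = 1.96² × 0.0819 / 0.054² ≈ 107.90 → 108.
Reduction: 330 − 108 = 222.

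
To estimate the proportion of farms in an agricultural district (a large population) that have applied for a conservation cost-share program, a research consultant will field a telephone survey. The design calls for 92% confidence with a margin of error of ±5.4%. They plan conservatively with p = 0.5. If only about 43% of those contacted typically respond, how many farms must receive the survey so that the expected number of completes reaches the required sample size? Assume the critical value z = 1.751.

Completed interviews needed: n₀ = 1.751² × 0.2500 / 0.054² ≈ 262.86 → 263.
At a 43% response rate, contacts needed = 263 / 0.43 ≈ 611.63 → 612.

612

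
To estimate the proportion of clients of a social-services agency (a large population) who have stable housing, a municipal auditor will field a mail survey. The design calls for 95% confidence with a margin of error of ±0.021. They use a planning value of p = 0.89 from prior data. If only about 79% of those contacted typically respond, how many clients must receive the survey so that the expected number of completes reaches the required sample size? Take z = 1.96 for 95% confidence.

1080

Completed interviews needed: n₀ = 1.96² × 0.0979 / 0.021² ≈ 852.82 → 853.
At a 79% response rate, contacts needed = 853 / 0.79 ≈ 1079.75 → 1080.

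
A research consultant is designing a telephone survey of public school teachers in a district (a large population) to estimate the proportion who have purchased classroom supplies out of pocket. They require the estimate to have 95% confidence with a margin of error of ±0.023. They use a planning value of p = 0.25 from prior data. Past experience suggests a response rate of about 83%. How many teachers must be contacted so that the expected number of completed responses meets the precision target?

For 95% confidence, z = 1.96.
Completed interviews needed: n₀ = 1.96² × 0.1875 / 0.023² ≈ 1361.63 → 1362.
At an 83% response rate, contacts needed = 1362 / 0.83 ≈ 1640.96 → 1641.

1641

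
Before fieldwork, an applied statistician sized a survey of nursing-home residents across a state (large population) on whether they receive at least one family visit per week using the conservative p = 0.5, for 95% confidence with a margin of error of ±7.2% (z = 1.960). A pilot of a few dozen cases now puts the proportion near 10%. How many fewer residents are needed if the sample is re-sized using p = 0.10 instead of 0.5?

119

Conservative (p = 0.5): n = 1.960² × 0.25 / 0.072² ≈ 185.26 → 186.
Using p = 0.10: p(1−p) = 0.0900, so n = 1.960² × 0.0900 / 0.072² ≈ 66.69 → 67.
Reduction: 186 − 67 = 119.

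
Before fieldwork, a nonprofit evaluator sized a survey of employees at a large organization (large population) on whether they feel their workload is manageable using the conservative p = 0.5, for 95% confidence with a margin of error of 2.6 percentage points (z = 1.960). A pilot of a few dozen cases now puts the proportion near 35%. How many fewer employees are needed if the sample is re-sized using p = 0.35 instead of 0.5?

Conservative (p = 0.5): n = 1.960² × 0.25 / 0.026² ≈ 1420.71 → 1421.
Using p = 0.35: p(1−p) = 0.2275, so n = 1.960² × 0.2275 / 0.026² ≈ 1292.85 → 1293.
Reduction: 1421 − 1293 = 128.

128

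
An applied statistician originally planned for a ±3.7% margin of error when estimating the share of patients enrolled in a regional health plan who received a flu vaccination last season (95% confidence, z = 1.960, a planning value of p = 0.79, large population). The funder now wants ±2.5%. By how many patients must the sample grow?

At ±3.7%: n = 1.960² × 0.1659 / 0.037² ≈ 465.54 → 466.
At ±2.5%: n = 1.960² × 0.1659 / 0.025² ≈ 1019.71 → 1020.
Additional respondents: 1020 − 466 = 554.

554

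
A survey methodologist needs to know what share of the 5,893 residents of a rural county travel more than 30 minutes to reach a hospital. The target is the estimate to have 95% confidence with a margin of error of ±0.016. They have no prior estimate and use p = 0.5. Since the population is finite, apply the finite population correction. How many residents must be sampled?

2293

For 95% confidence, z = 1.960.
Unadjusted: n₀ = 1.960² × 0.50 × 0.50 / 0.016² ≈ 3751.56, so n₀ = 3752.
Finite population correction with N = 5,893: n = n₀ / (1 + (n₀−1)/N) = 3752 / (1 + 3751/5893) = 3752 / 1.6365 ≈ 2292.67.
Rounding up, n = 2293.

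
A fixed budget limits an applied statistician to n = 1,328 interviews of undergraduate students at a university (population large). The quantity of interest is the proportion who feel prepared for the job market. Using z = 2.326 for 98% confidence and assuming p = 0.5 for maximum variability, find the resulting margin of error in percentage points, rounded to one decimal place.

3.2

SE(p̂) = √[p(1−p)/n] = √[0.2500/1328] = 0.01372.
E = z × SE = 2.326 × 0.01372 = 0.03191, or 3.2 percentage points.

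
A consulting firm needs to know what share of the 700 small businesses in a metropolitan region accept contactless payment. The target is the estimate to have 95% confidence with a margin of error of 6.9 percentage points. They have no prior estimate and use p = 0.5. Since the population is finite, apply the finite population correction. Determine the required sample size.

For 95% confidence, z = 1.96.
Unadjusted: n₀ = 1.96² × 0.50 × 0.50 / 0.069² ≈ 201.72, so n₀ = 202.
Finite population correction with N = 700: n = n₀ / (1 + (n₀−1)/N) = 202 / (1 + 201/700) = 202 / 1.2871 ≈ 156.94.
Rounding up, n = 157.

157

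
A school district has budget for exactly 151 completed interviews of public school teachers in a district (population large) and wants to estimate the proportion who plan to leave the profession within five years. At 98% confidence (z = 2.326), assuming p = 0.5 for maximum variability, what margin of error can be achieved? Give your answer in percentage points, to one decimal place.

SE(p̂) = √[p(1−p)/n] = √[0.2500/151] = 0.04069.
E = z × SE = 2.326 × 0.04069 = 0.09464, or 9.5 percentage points.

9.5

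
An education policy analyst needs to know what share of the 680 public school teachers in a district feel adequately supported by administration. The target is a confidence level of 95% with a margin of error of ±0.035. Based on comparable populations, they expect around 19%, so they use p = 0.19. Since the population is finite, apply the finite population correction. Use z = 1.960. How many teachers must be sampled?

283

Unadjusted: n₀ = 1.960² × 0.19 × 0.81 / 0.035² ≈ 482.63, so n₀ = 483.
Finite population correction with N = 680: n = n₀ / (1 + (n₀−1)/N) = 483 / (1 + 482/680) = 483 / 1.7088 ≈ 282.65.
Rounding up, n = 283.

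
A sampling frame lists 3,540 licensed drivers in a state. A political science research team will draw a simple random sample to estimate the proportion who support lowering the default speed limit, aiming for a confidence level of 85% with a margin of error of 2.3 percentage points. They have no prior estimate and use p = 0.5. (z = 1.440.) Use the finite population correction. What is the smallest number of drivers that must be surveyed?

Unadjusted: n₀ = 1.440² × 0.50 × 0.50 / 0.023² ≈ 979.96, so n₀ = 980.
Finite population correction with N = 3,540: n = n₀ / (1 + (n₀−1)/N) = 980 / (1 + 979/3540) = 980 / 1.2766 ≈ 767.69.
Rounding up, n = 768.

768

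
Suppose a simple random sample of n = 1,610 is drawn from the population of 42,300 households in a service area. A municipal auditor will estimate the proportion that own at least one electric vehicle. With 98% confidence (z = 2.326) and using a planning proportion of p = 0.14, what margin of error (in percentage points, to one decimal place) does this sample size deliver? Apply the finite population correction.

2.0

Finite-population factor: (N−n)/(N−1) = (42300−1610)/(42300−1) = 0.9620.
SE(p̂) = √[p(1−p)/n · (N−n)/(N−1)] = √[0.1204/1610 × 0.9620] = 0.00848.
E = z × SE = 2.326 × 0.00848 = 0.01973 ≈ 2.0 percentage points.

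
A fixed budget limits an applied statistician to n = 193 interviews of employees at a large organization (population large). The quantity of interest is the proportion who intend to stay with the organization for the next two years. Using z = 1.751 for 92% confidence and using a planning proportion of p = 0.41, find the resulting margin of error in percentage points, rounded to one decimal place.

SE(p̂) = √[p(1−p)/n] = √[0.2419/193] = 0.03540.
E = z × SE = 1.751 × 0.03540 = 0.06199, or 6.2 percentage points.

6.2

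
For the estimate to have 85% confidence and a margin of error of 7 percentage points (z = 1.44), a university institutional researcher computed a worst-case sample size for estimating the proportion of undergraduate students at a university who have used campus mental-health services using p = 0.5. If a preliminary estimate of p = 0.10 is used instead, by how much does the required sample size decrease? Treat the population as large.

Conservative (p = 0.5): n = 1.44² × 0.25 / 0.070² ≈ 105.80 → 106.
Using p = 0.10: p(1−p) = 0.0900, so n = 1.44² × 0.0900 / 0.070² ≈ 38.09 → 39.
Reduction: 106 − 39 = 67.

67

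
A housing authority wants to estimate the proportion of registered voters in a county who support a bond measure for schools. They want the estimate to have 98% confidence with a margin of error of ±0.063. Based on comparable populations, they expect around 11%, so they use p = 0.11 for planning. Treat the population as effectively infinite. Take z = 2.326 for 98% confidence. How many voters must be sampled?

134

With p = 0.11, p(1−p) = 0.0979.
n = z²·p(1−p)/E² = 2.326² × 0.0979 / 0.063² = 5.4103 × 0.0979 / 0.003969 ≈ 133.45.
Rounding up gives n = 134.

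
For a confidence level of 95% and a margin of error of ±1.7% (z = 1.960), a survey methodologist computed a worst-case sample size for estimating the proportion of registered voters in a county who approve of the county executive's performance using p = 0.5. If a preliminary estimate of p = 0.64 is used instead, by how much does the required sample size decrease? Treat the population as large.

261

Conservative (p = 0.5): n = 1.960² × 0.25 / 0.017² ≈ 3323.18 → 3324.
Using p = 0.64: p(1−p) = 0.2304, so n = 1.960² × 0.2304 / 0.017² ≈ 3062.65 → 3063.
Reduction: 3324 − 3063 = 261.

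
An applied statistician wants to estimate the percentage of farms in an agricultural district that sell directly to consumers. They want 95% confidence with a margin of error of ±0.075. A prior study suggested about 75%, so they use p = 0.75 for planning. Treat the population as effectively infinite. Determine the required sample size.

129

For 95% confidence, z = 1.960.
With p = 0.75, p(1−p) = 0.1875.
n = z²·p(1−p)/E² = 1.960² × 0.1875 / 0.075² = 3.8416 × 0.1875 / 0.005625 ≈ 128.05.
Rounding up gives n = 129.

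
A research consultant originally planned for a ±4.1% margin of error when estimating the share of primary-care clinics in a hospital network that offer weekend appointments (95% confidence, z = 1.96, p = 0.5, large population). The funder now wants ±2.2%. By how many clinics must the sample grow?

1413

At ±4.1%: n = 1.96² × 0.2500 / 0.041² ≈ 571.33 → 572.
At ±2.2%: n = 1.96² × 0.2500 / 0.022² ≈ 1984.30 → 1985.
Additional respondents: 1985 − 572 = 1413.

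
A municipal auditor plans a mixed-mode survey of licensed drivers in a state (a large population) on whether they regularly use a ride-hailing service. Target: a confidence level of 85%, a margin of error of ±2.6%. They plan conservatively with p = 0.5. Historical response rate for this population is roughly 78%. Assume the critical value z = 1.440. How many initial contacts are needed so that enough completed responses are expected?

984

Completed interviews needed: n₀ = 1.440² × 0.2500 / 0.026² ≈ 766.86 → 767.
At a 78% response rate, contacts needed = 767 / 0.78 ≈ 983.33 → 984.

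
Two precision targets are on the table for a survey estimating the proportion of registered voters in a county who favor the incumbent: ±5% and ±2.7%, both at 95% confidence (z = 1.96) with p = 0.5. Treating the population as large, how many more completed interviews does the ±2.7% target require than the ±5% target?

933

At ±5%: n = 1.96² × 0.2500 / 0.050² ≈ 384.16 → 385.
At ±2.7%: n = 1.96² × 0.2500 / 0.027² ≈ 1317.42 → 1318.
Additional respondents: 1318 − 385 = 933.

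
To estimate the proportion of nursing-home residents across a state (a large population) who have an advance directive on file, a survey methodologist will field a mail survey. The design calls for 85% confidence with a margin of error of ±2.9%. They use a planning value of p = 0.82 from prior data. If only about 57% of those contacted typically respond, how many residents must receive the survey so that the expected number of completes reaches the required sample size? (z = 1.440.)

639

Completed interviews needed: n₀ = 1.440² × 0.1476 / 0.029² ≈ 363.93 → 364.
At a 57% response rate, contacts needed = 364 / 0.57 ≈ 638.60 → 639.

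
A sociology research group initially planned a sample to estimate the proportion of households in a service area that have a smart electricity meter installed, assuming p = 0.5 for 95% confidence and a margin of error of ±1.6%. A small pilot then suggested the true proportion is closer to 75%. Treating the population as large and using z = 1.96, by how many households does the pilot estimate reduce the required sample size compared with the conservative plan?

Conservative (p = 0.5): n = 1.96² × 0.25 / 0.016² ≈ 3751.56 → 3752.
Using p = 0.75: p(1−p) = 0.1875, so n = 1.96² × 0.1875 / 0.016² ≈ 2813.67 → 2814.
Reduction: 3752 − 2814 = 938.

938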